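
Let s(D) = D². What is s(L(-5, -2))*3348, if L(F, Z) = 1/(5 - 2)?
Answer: 372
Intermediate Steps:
L(F, Z) = ⅓ (L(F, Z) = 1/3 = ⅓)
s(L(-5, -2))*3348 = (⅓)²*3348 = (⅑)*3348 = 372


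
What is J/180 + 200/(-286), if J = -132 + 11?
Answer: -35303/25740 ≈ -1.3715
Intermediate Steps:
J = -121
J/180 + 200/(-286) = -121/180 + 200/(-286) = -121*1/180 + 200*(-1/286) = -121/180 - 100/143 = -35303/25740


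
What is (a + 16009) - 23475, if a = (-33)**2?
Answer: -6377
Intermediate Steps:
a = 1089
(a + 16009) - 23475 = (1089 + 16009) - 23475 = 17098 - 23475 = -6377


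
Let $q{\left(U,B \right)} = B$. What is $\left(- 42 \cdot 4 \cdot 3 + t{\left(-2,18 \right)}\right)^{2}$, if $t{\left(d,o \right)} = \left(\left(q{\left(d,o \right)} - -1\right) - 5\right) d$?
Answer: $283024$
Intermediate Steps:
$t{\left(d,o \right)} = d \left(-4 + o\right)$ ($t{\left(d,o \right)} = \left(\left(o - -1\right) - 5\right) d = \left(\left(o + 1\right) - 5\right) d = \left(\left(1 + o\right) - 5\right) d = \left(-4 + o\right) d = d \left(-4 + o\right)$)
$\left(- 42 \cdot 4 \cdot 3 + t{\left(-2,18 \right)}\right)^{2} = \left(- 42 \cdot 4 \cdot 3 - 2 \left(-4 + 18\right)\right)^{2} = \left(\left(-42\right) 12 - 28\right)^{2} = \left(-504 - 28\right)^{2} = \left(-532\right)^{2} = 283024$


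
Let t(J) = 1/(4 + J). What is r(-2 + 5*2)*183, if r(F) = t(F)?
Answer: 61/4 ≈ 15.250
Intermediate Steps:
r(F) = 1/(4 + F)
r(-2 + 5*2)*183 = 183/(4 + (-2 + 5*2)) = 183/(4 + (-2 + 10)) = 183/(4 + 8) = 183/12 = (1/12)*183 = 61/4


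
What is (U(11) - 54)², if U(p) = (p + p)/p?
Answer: 2704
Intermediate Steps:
U(p) = 2 (U(p) = (2*p)/p = 2)
(U(11) - 54)² = (2 - 54)² = (-52)² = 2704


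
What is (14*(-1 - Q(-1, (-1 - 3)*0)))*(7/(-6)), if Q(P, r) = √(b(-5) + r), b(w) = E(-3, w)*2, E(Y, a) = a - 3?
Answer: 49/3 + 196*I/3 ≈ 16.333 + 65.333*I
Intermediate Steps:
E(Y, a) = -3 + a
b(w) = -6 + 2*w (b(w) = (-3 + w)*2 = -6 + 2*w)
Q(P, r) = √(-16 + r) (Q(P, r) = √((-6 + 2*(-5)) + r) = √((-6 - 10) + r) = √(-16 + r))
(14*(-1 - Q(-1, (-1 - 3)*0)))*(7/(-6)) = (14*(-1 - √(-16 + (-1 - 3)*0)))*(7/(-6)) = (14*(-1 - √(-16 - 4*0)))*(7*(-⅙)) = (14*(-1 - √(-16 + 0)))*(-7/6) = (14*(-1 - √(-16)))*(-7/6) = (14*(-1 - 4*I))*(-7/6) = (-14 - 56*I)*(-7/6) = 49/3 + 196*I/3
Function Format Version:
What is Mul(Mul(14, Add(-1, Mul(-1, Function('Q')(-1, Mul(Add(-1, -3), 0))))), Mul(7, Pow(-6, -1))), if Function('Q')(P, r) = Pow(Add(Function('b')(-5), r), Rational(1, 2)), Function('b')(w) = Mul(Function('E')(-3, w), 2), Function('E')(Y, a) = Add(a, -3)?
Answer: Add(Rational(49, 3), Mul(Rational(196, 3), I)) ≈ Add(16.333, Mul(65.333, I))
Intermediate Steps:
Function('E')(Y, a) = Add(-3, a)
Function('b')(w) = Add(-6, Mul(2, w)) (Function('b')(w) = Mul(Add(-3, w), 2) = Add(-6, Mul(2, w)))
Function('Q')(P, r) = Pow(Add(-16, r), Rational(1, 2)) (Function('Q')(P, r) = Pow(Add(Add(-6, Mul(2, -5)), r), Rational(1, 2)) = Pow(Add(Add(-6, -10), r), Rational(1, 2)) = Pow(Add(-16, r), Rational(1, 2)))
Mul(Mul(14, Add(-1, Mul(-1, Function('Q')(-1, Mul(Add(-1, -3), 0))))), Mul(7, Pow(-6, -1))) = Mul(Mul(14, Add(-1, Mul(-1, Pow(Add(-16, Mul(Add(-1, -3), 0)), Rational(1, 2))))), Mul(7, Pow(-6, -1))) = Mul(Mul(14, Add(-1, Mul(-1, Pow(Add(-16, Mul(-4, 0)), Rational(1, 2))))), Mul(7, Rational(-1, 6))) = Mul(Mul(14, Add(-1, Mul(-1, Pow(Add(-16, 0), Rational(1, 2))))), Rational(-7, 6)) = Mul(Mul(14, Add(-1, Mul(-1, Pow(-16, Rational(1, 2))))), Rational(-7, 6)) = Mul(Mul(14, Add(-1, Mul(-1, Mul(4, I)))), Rational(-7, 6)) = Mul(Mul(14, Add(-1, Mul(-4, I))), Rational(-7, 6)) = Mul(Add(-14, Mul(-56, I)), Rational(-7, 6)) = Add(Rational(49, 3), Mul(Rational(196, 3), I))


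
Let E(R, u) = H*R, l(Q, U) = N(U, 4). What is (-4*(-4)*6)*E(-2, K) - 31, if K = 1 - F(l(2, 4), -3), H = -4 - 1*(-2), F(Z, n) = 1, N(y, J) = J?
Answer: 353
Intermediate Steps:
l(Q, U) = 4
H = -2 (H = -4 + 2 = -2)
K = 0 (K = 1 - 1*1 = 1 - 1 = 0)
E(R, u) = -2*R
(-4*(-4)*6)*E(-2, K) - 31 = (-4*(-4)*6)*(-2*(-2)) - 31 = (16*6)*4 - 31 = 96*4 - 31 = 384 - 31 = 353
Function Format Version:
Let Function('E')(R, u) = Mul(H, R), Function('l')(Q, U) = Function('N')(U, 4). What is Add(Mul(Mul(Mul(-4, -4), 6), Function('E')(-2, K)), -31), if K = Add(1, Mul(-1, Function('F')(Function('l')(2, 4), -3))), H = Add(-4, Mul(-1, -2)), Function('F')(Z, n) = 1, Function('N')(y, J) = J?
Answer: 353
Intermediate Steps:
Function('l')(Q, U) = 4
H = -2 (H = Add(-4, 2) = -2)
K = 0 (K = Add(1, Mul(-1, 1)) = Add(1, -1) = 0)
Function('E')(R, u) = Mul(-2, R)
Add(Mul(Mul(Mul(-4, -4), 6), Function('E')(-2, K)), -31) = Add(Mul(Mul(Mul(-4, -4), 6), Mul(-2, -2)), -31) = Add(Mul(Mul(16, 6), 4), -31) = Add(Mul(96, 4), -31) = Add(384, -31) = 353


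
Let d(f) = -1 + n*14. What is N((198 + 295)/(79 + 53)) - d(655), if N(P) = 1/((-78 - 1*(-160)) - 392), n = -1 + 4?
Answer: -12711/310 ≈ -41.003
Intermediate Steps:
n = 3
d(f) = 41 (d(f) = -1 + 3*14 = -1 + 42 = 41)
N(P) = -1/310 (N(P) = 1/((-78 + 160) - 392) = 1/(82 - 392) = 1/(-310) = -1/310)
N((198 + 295)/(79 + 53)) - d(655) = -1/310 - 1*41 = -1/310 - 41 = -12711/310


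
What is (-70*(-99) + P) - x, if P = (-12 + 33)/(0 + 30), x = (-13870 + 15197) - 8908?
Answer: 145117/10 ≈ 14512.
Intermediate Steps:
x = -7581 (x = 1327 - 8908 = -7581)
P = 7/10 (P = 21/30 = 21*(1/30) = 7/10 ≈ 0.70000)
(-70*(-99) + P) - x = (-70*(-99) + 7/10) - 1*(-7581) = (6930 + 7/10) + 7581 = 69307/10 + 7581 = 145117/10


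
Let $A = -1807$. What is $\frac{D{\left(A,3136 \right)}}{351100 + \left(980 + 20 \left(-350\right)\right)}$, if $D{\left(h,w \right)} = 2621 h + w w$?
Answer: $\frac{5098349}{345080} \approx 14.774$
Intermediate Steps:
$D{\left(h,w \right)} = w^{2} + 2621 h$ ($D{\left(h,w \right)} = 2621 h + w^{2} = w^{2} + 2621 h$)
$\frac{D{\left(A,3136 \right)}}{351100 + \left(980 + 20 \left(-350\right)\right)} = \frac{3136^{2} + 2621 \left(-1807\right)}{351100 + \left(980 + 20 \left(-350\right)\right)} = \frac{9834496 - 4736147}{351100 + \left(980 - 7000\right)} = \frac{5098349}{351100 - 6020} = \frac{5098349}{345080}$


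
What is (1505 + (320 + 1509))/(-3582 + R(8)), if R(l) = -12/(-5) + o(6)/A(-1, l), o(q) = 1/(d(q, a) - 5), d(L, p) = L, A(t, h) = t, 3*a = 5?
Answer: -16670/17903 ≈ -0.93113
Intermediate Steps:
a = 5/3 (a = (⅓)*5 = 5/3 ≈ 1.6667)
o(q) = 1/(-5 + q) (o(q) = 1/(q - 5) = 1/(-5 + q))
R(l) = 7/5 (R(l) = -12/(-5) + 1/((-5 + 6)*(-1)) = -12*(-⅕) - 1/1 = 12/5 + 1*(-1) = 12/5 - 1 = 7/5)
(1505 + (320 + 1509))/(-3582 + R(8)) = (1505 + (320 + 1509))/(-3582 + 7/5) = (1505 + 1829)/(-17903/5) = 3334*(-5/17903) = -16670/17903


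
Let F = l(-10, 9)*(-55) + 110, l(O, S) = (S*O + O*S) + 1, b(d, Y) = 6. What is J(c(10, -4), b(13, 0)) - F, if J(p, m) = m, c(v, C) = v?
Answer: -9949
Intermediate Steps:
l(O, S) = 1 + 2*O*S (l(O, S) = (O*S + O*S) + 1 = 2*O*S + 1 = 1 + 2*O*S)
F = 9955 (F = (1 + 2*(-10)*9)*(-55) + 110 = (1 - 180)*(-55) + 110 = -179*(-55) + 110 = 9845 + 110 = 9955)
J(c(10, -4), b(13, 0)) - F = 6 - 1*9955 = 6 - 9955 = -9949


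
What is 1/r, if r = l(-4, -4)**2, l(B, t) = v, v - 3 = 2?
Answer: 1/25 ≈ 0.040000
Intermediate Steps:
v = 5 (v = 3 + 2 = 5)
l(B, t) = 5
r = 25 (r = 5**2 = 25)
1/r = 1/25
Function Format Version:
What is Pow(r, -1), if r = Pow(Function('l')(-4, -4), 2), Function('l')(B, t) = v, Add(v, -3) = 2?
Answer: Rational(1, 25) ≈ 0.040000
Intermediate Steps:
v = 5 (v = Add(3, 2) = 5)
Function('l')(B, t) = 5
r = 25 (r = Pow(5, 2) = 25)
Pow(r, -1) = Pow(25, -1) = Rational(1, 25)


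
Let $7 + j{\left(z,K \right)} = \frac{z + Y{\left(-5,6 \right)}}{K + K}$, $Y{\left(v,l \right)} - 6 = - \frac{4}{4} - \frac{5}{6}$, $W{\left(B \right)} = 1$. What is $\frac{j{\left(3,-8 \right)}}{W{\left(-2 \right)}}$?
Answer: $- \frac{715}{96} \approx -7.4479$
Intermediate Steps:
$Y{\left(v,l \right)} = \frac{25}{6}$ ($Y{\left(v,l \right)} = 6 - \left(1 + \frac{5}{6}\right) = 6 - \frac{11}{6} = \frac{25}{6}$)
$j{\left(z,K \right)} = -7 + \frac{\frac{25}{6} + z}{2 K}$ ($j{\left(z,K \right)} = -7 + \frac{z + \frac{25}{6}}{K + K} = -7 + \frac{\frac{25}{6} + z}{2 K}$)
$\frac{j{\left(3,-8 \right)}}{W{\left(-2 \right)}} = \frac{\frac{1}{12} \frac{1}{-8} \left(25 - -672 + 6 \cdot 3\right)}{1} = 1 \cdot \frac{1}{12} \left(- \frac{1}{8}\right) \left(25 + 672 + 18\right) = 1 \cdot \frac{1}{12} \left(- \frac{1}{8}\right) 715 = 1 \left(- \frac{715}{96}\right) = - \frac{715}{96}$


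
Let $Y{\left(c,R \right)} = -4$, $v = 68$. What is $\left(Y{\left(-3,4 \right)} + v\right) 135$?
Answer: $8640$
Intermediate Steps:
$\left(Y{\left(-3,4 \right)} + v\right) 135 = \left(-4 + 68\right) 135 = 64 \cdot 135 = 8640$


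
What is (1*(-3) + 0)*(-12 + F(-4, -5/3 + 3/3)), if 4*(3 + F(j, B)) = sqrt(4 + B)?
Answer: 45 - sqrt(30)/4 ≈ 43.631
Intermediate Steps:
F(j, B) = -3 + sqrt(4 + B)/4
(1*(-3) + 0)*(-12 + F(-4, -5/3 + 3/3)) = (1*(-3) + 0)*(-12 + (-3 + sqrt(4 + (-5/3 + 3/3))/4)) = (-3 + 0)*(-12 + (-3 + sqrt(4 + (-5*1/3 + 3*(1/3)))/4)) = -3*(-12 + (-3 + sqrt(4 + (-5/3 + 1))/4)) = -3*(-12 + (-3 + sqrt(4 - 2/3)/4)) = -3*(-12 + (-3 + sqrt(10/3)/4)) = -3*(-12 + (-3 + (sqrt(30)/3)/4)) = -3*(-12 + (-3 + sqrt(30)/12)) = -3*(-15 + sqrt(30)/12) = 45 - sqrt(30)/4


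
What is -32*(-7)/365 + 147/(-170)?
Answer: -623/2482 ≈ -0.25101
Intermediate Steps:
-32*(-7)/365 + 147/(-170) = 224*(1/365) + 147*(-1/170) = 224/365 - 147/170 = -623/2482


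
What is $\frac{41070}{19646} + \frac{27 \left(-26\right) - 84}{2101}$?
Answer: $\frac{3220287}{1876193} \approx 1.7164$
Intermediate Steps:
$\frac{41070}{19646} + \frac{27 \left(-26\right) - 84}{2101} = 41070 \cdot \frac{1}{19646} + \left(-702 - 84\right) \frac{1}{2101} = \frac{20535}{9823} - \frac{786}{2101} = \frac{3220287}{1876193}$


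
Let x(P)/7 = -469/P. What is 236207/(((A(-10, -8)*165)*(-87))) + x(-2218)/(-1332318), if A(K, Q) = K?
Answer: 4011554155307/2437942092300 ≈ 1.6455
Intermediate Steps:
x(P) = -3283/P (x(P) = 7*(-469/P) = -3283/P)
236207/(((A(-10, -8)*165)*(-87))) + x(-2218)/(-1332318) = 236207/((-10*165*(-87))) - 3283/(-2218)/(-1332318) = 236207/((-1650*(-87))) - 3283*(-1/2218)*(-1/1332318) = 236207/143550 + (3283/2218)*(-1/1332318) = 236207*(1/143550) - 3283/2955081324 = 236207/143550 - 3283/2955081324 = 4011554155307/2437942092300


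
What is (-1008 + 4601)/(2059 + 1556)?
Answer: 3593/3615 ≈ 0.99391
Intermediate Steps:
(-1008 + 4601)/(2059 + 1556) = 3593/3615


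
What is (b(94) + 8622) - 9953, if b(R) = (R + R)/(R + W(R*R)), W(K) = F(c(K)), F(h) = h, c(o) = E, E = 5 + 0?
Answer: -131581/99 ≈ -1329.1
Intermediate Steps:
E = 5
c(o) = 5
W(K) = 5
b(R) = 2*R/(5 + R) (b(R) = (R + R)/(R + 5) = (2*R)/(5 + R) = 2*R/(5 + R))
(b(94) + 8622) - 9953 = (2*94/(5 + 94) + 8622) - 9953 = (2*94/99 + 8622) - 9953 = (2*94*(1/99) + 8622) - 9953 = (188/99 + 8622) - 9953 = 853766/99 - 9953 = -131581/99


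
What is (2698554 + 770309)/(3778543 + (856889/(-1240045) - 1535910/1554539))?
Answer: 6686921357481542065/7283887734775145344 ≈ 0.91804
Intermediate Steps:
(2698554 + 770309)/(3778543 + (856889/(-1240045) - 1535910/1554539)) = 3468863/(3778543 + (856889*(-1/1240045) - 1535910*1/1554539)) = 3468863/(3778543 + (-856889/1240045 - 1535910/1554539)) = 3468863/(3778543 - 3236664885121/1927698314255) = 3468863/(7283887734775145344/1927698314255) = 3468863*(1927698314255/7283887734775145344) = 6686921357481542065/7283887734775145344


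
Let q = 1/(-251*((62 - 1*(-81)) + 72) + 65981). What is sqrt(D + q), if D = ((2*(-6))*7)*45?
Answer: I*sqrt(34110779729)/3004 ≈ 61.482*I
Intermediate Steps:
D = -3780 (D = -12*7*45 = -84*45 = -3780)
q = 1/12016 (q = 1/(-251*((62 + 81) + 72) + 65981) = 1/(-251*(143 + 72) + 65981) = 1/(-251*215 + 65981) = 1/(-53965 + 65981) = 1/12016 ≈ 8.3222e-5)
sqrt(D + q) = sqrt(-3780 + 1/12016) = sqrt(-45420479/12016) = I*sqrt(34110779729)/3004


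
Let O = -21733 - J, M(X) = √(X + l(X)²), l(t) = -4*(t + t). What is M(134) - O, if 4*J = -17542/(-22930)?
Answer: 996684151/45860 + 3*√127702 ≈ 22805.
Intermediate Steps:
l(t) = -8*t
J = 8771/45860 (J = (-17542/(-22930))/4 = (-17542*(-1/22930))/4 = (¼)*(8771/11465) = 8771/45860 ≈ 0.19126)
M(X) = √(X + 64*X²) (M(X) = √(X + (-8*X)²) = √(X + 64*X²))
O = -996684151/45860 (O = -21733 - 1*8771/45860 = -21733 - 8771/45860 = -996684151/45860 ≈ -21733.)
M(134) - O = √(134*(1 + 64*134)) - 1*(-996684151/45860) = √(134*(1 + 8576)) + 996684151/45860 = √(134*8577) + 996684151/45860 = √1149318 + 996684151/45860 = 3*√127702 + 996684151/45860 = 996684151/45860 + 3*√127702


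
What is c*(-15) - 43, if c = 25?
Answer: -418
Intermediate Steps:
c*(-15) - 43 = 25*(-15) - 43 = -375 - 43 = -418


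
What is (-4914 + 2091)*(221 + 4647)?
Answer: -13742364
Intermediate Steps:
(-4914 + 2091)*(221 + 4647) = -2823*4868 = -13742364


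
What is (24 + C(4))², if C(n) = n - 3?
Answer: 625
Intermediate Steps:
C(n) = -3 + n
(24 + C(4))² = (24 + (-3 + 4))² = (24 + 1)² = 25² = 625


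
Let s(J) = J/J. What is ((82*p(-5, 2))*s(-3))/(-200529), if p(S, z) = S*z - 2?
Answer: 328/66843 ≈ 0.0049070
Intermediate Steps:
s(J) = 1
p(S, z) = -2 + S*z
((82*p(-5, 2))*s(-3))/(-200529) = ((82*(-2 - 5*2))*1)/(-200529) = ((82*(-2 - 10))*1)*(-1/200529) = ((82*(-12))*1)*(-1/200529) = -984*1*(-1/200529) = -984*(-1/200529) = 328/66843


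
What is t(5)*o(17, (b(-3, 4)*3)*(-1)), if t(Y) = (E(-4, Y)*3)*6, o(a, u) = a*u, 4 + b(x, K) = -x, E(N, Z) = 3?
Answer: 2754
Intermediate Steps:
b(x, K) = -4 - x
t(Y) = 54 (t(Y) = (3*3)*6 = 9*6 = 54)
t(5)*o(17, (b(-3, 4)*3)*(-1)) = 54*(17*(((-4 - 1*(-3))*3)*(-1))) = 54*(17*(((-4 + 3)*3)*(-1))) = 54*(17*(-1*3*(-1))) = 54*(17*(-3*(-1))) = 54*(17*3) = 54*51 = 2754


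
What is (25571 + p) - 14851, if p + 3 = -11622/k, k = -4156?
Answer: 22275737/2078 ≈ 10720.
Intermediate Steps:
p = -423/2078 (p = -3 - 11622/(-4156) = -3 - 11622*(-1/4156) = -3 + 5811/2078 = -423/2078 ≈ -0.20356)
(25571 + p) - 14851 = (25571 - 423/2078) - 14851 = 53136115/2078 - 14851 = 22275737/2078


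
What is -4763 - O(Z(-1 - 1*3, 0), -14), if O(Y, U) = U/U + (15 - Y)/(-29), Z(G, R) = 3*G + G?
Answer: -138125/29 ≈ -4762.9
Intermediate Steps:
Z(G, R) = 4*G
O(Y, U) = 14/29 + Y/29 (O(Y, U) = 1 + (15 - Y)*(-1/29) = 1 + (-15/29 + Y/29) = 14/29 + Y/29)
-4763 - O(Z(-1 - 1*3, 0), -14) = -4763 - (14/29 + (4*(-1 - 1*3))/29) = -4763 - (14/29 + (4*(-1 - 3))/29) = -4763 - (14/29 + (4*(-4))/29) = -4763 - (14/29 + (1/29)*(-16)) = -4763 - (14/29 - 16/29) = -4763 - 1*(-2/29) = -4763 + 2/29 = -138125/29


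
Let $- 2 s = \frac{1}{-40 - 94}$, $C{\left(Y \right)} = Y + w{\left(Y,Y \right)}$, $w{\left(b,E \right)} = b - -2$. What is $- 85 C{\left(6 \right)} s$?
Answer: $- \frac{595}{134} \approx -4.4403$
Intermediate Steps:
$w{\left(b,E \right)} = 2 + b$ ($w{\left(b,E \right)} = b + 2 = 2 + b$)
$C{\left(Y \right)} = 2 + 2 Y$ ($C{\left(Y \right)} = Y + \left(2 + Y\right) = 2 + 2 Y$)
$s = \frac{1}{268}$ ($s = - \frac{1}{2 \left(-40 - 94\right)} = - \frac{1}{2 \left(-134\right)} = \left(- \frac{1}{2}\right) \left(- \frac{1}{134}\right) = \frac{1}{268} \approx 0.0037313$)
$- 85 C{\left(6 \right)} s = - 85 \left(2 + 2 \cdot 6\right) \frac{1}{268} = - 85 \left(2 + 12\right) \frac{1}{268} = \left(-85\right) 14 \cdot \frac{1}{268} = \left(-1190\right) \frac{1}{268} = - \frac{595}{134}$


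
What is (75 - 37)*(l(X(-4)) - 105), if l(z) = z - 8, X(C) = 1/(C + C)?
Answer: -17195/4 ≈ -4298.8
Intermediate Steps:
X(C) = 1/(2*C)
l(z) = -8 + z
(75 - 37)*(l(X(-4)) - 105) = (75 - 37)*((-8 + (½)/(-4)) - 105) = 38*((-8 + (½)*(-¼)) - 105) = 38*((-8 - ⅛) - 105) = 38*(-65/8 - 105) = 38*(-905/8) = -17195/4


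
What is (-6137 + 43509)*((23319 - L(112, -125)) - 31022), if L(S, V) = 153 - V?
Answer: -298265932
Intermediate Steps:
(-6137 + 43509)*((23319 - L(112, -125)) - 31022) = (-6137 + 43509)*((23319 - (153 - 1*(-125))) - 31022) = 37372*((23319 - (153 + 125)) - 31022) = 37372*((23319 - 1*278) - 31022) = 37372*((23319 - 278) - 31022) = 37372*(23041 - 31022) = 37372*(-7981) = -298265932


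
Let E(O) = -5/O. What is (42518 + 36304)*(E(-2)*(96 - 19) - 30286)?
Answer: -2372029857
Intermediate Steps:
(42518 + 36304)*(E(-2)*(96 - 19) - 30286) = (42518 + 36304)*((-5/(-2))*(96 - 19) - 30286) = 78822*(-5*(-½)*77 - 30286) = 78822*((5/2)*77 - 30286) = 78822*(385/2 - 30286) = 78822*(-60187/2) = -2372029857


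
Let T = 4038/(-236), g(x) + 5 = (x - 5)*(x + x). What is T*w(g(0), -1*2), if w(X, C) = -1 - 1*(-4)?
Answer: -6057/118 ≈ -51.331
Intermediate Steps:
g(x) = -5 + 2*x*(-5 + x) (g(x) = -5 + (x - 5)*(x + x) = -5 + (-5 + x)*(2*x) = -5 + 2*x*(-5 + x))
w(X, C) = 3 (w(X, C) = -1 + 4 = 3)
T = -2019/118 (T = 4038*(-1/236) = -2019/118 ≈ -17.110)
T*w(g(0), -1*2) = -2019/118*3 = -6057/118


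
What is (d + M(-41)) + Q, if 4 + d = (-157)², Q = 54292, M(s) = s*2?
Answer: 78855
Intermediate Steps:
M(s) = 2*s
d = 24645 (d = -4 + (-157)² = -4 + 24649 = 24645)
(d + M(-41)) + Q = (24645 + 2*(-41)) + 54292 = (24645 - 82) + 54292 = 24563 + 54292 = 78855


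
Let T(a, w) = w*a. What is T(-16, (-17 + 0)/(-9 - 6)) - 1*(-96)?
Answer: 1168/15 ≈ 77.867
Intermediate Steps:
T(a, w) = a*w
T(-16, (-17 + 0)/(-9 - 6)) - 1*(-96) = -16*(-17 + 0)/(-9 - 6) - 1*(-96) = -(-272)/(-15) + 96 = -(-272)*(-1)/15 + 96 = -16*17/15 + 96 = -272/15 + 96 = 1168/15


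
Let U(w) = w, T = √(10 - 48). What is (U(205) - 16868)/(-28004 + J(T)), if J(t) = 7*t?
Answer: 233315326/392112939 + 116641*I*√38/784225878 ≈ 0.59502 + 0.00091686*I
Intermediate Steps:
T = I*√38 (T = √(-38) = I*√38 ≈ 6.1644*I)
(U(205) - 16868)/(-28004 + J(T)) = (205 - 16868)/(-28004 + 7*(I*√38)) = -16663/(-28004 + 7*I*√38)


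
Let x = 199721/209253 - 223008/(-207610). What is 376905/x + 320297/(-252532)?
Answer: 2067451442216130410551/11127717758259844 ≈ 1.8579e+5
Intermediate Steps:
x = 44064584917/21721507665 (x = 199721*(1/209253) - 223008*(-1/207610) = 199721/209253 + 111504/103805 = 44064584917/21721507665 ≈ 2.0286)
376905/x + 320297/(-252532) = 376905/(44064584917/21721507665) + 320297/(-252532) = 376905*(21721507665/44064584917) + 320297*(-1/252532) = 8186944846476825/44064584917 - 320297/252532 = 2067451442216130410551/11127717758259844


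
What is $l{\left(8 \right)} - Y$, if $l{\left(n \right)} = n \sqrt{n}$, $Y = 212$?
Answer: $-212 + 16 \sqrt{2} \approx -189.37$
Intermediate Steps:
$l{\left(n \right)} = n^{\frac{3}{2}}$
$l{\left(8 \right)} - Y = 8^{\frac{3}{2}} - 212 = 16 \sqrt{2} - 212 = -212 + 16 \sqrt{2}$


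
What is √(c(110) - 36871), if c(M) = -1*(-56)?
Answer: I*√36815 ≈ 191.87*I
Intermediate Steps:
c(M) = 56
√(c(110) - 36871) = √(56 - 36871) = √(-36815) = I*√36815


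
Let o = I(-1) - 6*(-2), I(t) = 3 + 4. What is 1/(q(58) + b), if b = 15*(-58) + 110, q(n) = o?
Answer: -1/741 ≈ -0.0013495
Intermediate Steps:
I(t) = 7
o = 19 (o = 7 - 6*(-2) = 7 + 12 = 19)
q(n) = 19
b = -760 (b = -870 + 110 = -760)
1/(q(58) + b) = 1/(19 - 760) = 1/(-741) = -1/741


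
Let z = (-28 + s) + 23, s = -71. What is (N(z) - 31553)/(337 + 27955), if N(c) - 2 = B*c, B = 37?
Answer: -34363/28292 ≈ -1.2146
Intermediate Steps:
z = -76 (z = (-28 - 71) + 23 = -99 + 23 = -76)
N(c) = 2 + 37*c
(N(z) - 31553)/(337 + 27955) = ((2 + 37*(-76)) - 31553)/(337 + 27955) = ((2 - 2812) - 31553)/28292 = (-2810 - 31553)*(1/28292) = -34363*1/28292 = -34363/28292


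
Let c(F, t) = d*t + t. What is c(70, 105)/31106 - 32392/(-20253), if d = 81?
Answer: 590981941/314994909 ≈ 1.8762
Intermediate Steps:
c(F, t) = 82*t (c(F, t) = 81*t + t = 82*t)
c(70, 105)/31106 - 32392/(-20253) = (82*105)/31106 - 32392/(-20253) = 8610*(1/31106) - 32392*(-1/20253) = 4305/15553 + 32392/20253 = 590981941/314994909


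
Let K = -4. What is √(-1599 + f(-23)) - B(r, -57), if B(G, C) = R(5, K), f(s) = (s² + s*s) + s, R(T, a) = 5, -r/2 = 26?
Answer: -5 + 2*I*√141 ≈ -5.0 + 23.749*I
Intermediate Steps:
r = -52 (r = -2*26 = -52)
f(s) = s + 2*s² (f(s) = (s² + s²) + s = 2*s² + s = s + 2*s²)
B(G, C) = 5
√(-1599 + f(-23)) - B(r, -57) = √(-1599 - 23*(1 + 2*(-23))) - 1*5 = √(-1599 - 23*(1 - 46)) - 5 = √(-1599 - 23*(-45)) - 5 = √(-1599 + 1035) - 5 = √(-564) - 5 = 2*I*√141 - 5 = -5 + 2*I*√141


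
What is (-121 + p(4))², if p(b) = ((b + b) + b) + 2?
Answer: 11449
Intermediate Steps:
p(b) = 2 + 3*b (p(b) = (2*b + b) + 2 = 3*b + 2 = 2 + 3*b)
(-121 + p(4))² = (-121 + (2 + 3*4))² = (-121 + (2 + 12))² = (-121 + 14)² = (-107)² = 11449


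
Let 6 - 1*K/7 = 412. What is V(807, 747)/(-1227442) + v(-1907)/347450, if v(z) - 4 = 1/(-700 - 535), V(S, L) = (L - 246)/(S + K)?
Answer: 627591665654/53591346773017625 ≈ 1.1711e-5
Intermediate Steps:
K = -2842 (K = 42 - 7*412 = 42 - 2884 = -2842)
V(S, L) = (-246 + L)/(-2842 + S) (V(S, L) = (L - 246)/(S - 2842) = (-246 + L)/(-2842 + S))
v(z) = 4939/1235 (v(z) = 4 + 1/(-700 - 535) = 4 + 1/(-1235) = 4 - 1/1235 = 4939/1235)
V(807, 747)/(-1227442) + v(-1907)/347450 = ((-246 + 747)/(-2842 + 807))/(-1227442) + (4939/1235)/347450 = (501/(-2035))*(-1/1227442) + (4939/1235)*(1/347450) = -1/2035*501*(-1/1227442) + 4939/429100750 = -501/2035*(-1/1227442) + 4939/429100750 = 501/2497844470 + 4939/429100750 = 627591665654/53591346773017625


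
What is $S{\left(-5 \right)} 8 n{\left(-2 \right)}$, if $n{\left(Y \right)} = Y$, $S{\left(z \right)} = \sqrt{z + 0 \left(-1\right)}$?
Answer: $- 16 i \sqrt{5} \approx - 35.777 i$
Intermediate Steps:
$S{\left(z \right)} = \sqrt{z}$ ($S{\left(z \right)} = \sqrt{z + 0} = \sqrt{z}$)
$S{\left(-5 \right)} 8 n{\left(-2 \right)} = \sqrt{-5} \cdot 8 \left(-2\right) = i \sqrt{5} \cdot 8 \left(-2\right) = 8 i \sqrt{5} \left(-2\right) = - 16 i \sqrt{5}$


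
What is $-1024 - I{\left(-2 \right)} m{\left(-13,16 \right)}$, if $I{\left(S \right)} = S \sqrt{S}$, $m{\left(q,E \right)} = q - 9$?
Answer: $-1024 - 44 i \sqrt{2} \approx -1024.0 - 62.225 i$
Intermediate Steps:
$m{\left(q,E \right)} = -9 + q$ ($m{\left(q,E \right)} = q - 9 = -9 + q$)
$I{\left(S \right)} = S^{\frac{3}{2}}$
$-1024 - I{\left(-2 \right)} m{\left(-13,16 \right)} = -1024 - \left(-2\right)^{\frac{3}{2}} \left(-9 - 13\right) = -1024 - - 2 i \sqrt{2} \left(-22\right) = -1024 - 44 i \sqrt{2}$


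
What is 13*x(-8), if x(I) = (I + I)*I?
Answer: 1664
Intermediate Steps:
x(I) = 2*I**2 (x(I) = (2*I)*I = 2*I**2)
13*x(-8) = 13*(2*(-8)**2) = 13*(2*64) = 13*128 = 1664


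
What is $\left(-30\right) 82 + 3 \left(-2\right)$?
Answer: $-2466$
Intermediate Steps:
$\left(-30\right) 82 + 3 \left(-2\right) = -2460 - 6 = -2466$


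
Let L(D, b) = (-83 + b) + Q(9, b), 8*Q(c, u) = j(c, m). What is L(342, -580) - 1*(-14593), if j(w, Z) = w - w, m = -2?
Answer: 13930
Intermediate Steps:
j(w, Z) = 0
Q(c, u) = 0 (Q(c, u) = (1/8)*0 = 0)
L(D, b) = -83 + b (L(D, b) = (-83 + b) + 0 = -83 + b)
L(342, -580) - 1*(-14593) = (-83 - 580) - 1*(-14593) = -663 + 14593 = 13930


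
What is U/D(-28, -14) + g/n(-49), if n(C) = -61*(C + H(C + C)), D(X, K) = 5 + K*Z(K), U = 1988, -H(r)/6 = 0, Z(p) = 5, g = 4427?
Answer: -5654377/194285 ≈ -29.104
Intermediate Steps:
H(r) = 0 (H(r) = -6*0 = 0)
D(X, K) = 5 + 5*K (D(X, K) = 5 + K*5 = 5 + 5*K)
n(C) = -61*C (n(C) = -61*(C + 0) = -61*C)
U/D(-28, -14) + g/n(-49) = 1988/(5 + 5*(-14)) + 4427/((-61*(-49))) = 1988/(5 - 70) + 4427/2989 = 1988/(-65) + 4427*(1/2989) = 1988*(-1/65) + 4427/2989 = -1988/65 + 4427/2989 = -5654377/194285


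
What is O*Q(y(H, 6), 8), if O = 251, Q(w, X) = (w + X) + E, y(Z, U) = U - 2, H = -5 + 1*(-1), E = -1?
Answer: 2761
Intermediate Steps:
H = -6 (H = -5 - 1 = -6)
y(Z, U) = -2 + U
Q(w, X) = -1 + X + w (Q(w, X) = (w + X) - 1 = (X + w) - 1 = -1 + X + w)
O*Q(y(H, 6), 8) = 251*(-1 + 8 + (-2 + 6)) = 251*(-1 + 8 + 4) = 251*11 = 2761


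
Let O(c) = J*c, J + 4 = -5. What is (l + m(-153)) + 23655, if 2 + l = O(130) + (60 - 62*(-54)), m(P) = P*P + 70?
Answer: 49370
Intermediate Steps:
J = -9 (J = -4 - 5 = -9)
O(c) = -9*c
m(P) = 70 + P² (m(P) = P² + 70 = 70 + P²)
l = 2236 (l = -2 + (-9*130 + (60 - 62*(-54))) = -2 + (-1170 + (60 + 3348)) = -2 + (-1170 + 3408) = -2 + 2238 = 2236)
(l + m(-153)) + 23655 = (2236 + (70 + (-153)²)) + 23655 = (2236 + (70 + 23409)) + 23655 = (2236 + 23479) + 23655 = 25715 + 23655 = 49370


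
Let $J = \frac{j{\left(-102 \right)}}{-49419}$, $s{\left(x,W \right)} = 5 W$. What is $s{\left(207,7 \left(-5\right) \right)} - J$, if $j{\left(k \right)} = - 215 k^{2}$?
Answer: $- \frac{4185}{19} \approx -220.26$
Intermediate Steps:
$J = \frac{860}{19}$ ($J = \frac{\left(-215\right) \left(-102\right)^{2}}{-49419} = \left(-215\right) 10404 \left(- \frac{1}{49419}\right) = \left(-2236860\right) \left(- \frac{1}{49419}\right) = \frac{860}{19} \approx 45.263$)
$s{\left(207,7 \left(-5\right) \right)} - J = 5 \cdot 7 \left(-5\right) - \frac{860}{19} = 5 \left(-35\right) - \frac{860}{19} = -175 - \frac{860}{19} = - \frac{4185}{19}$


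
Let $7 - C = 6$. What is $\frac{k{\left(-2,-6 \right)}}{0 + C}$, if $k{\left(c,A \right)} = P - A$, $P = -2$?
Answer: $4$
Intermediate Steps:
$C = 1$ ($C = 7 - 6 = 1$)
$k{\left(c,A \right)} = -2 - A$
$\frac{k{\left(-2,-6 \right)}}{0 + C} = \frac{-2 - -6}{0 + 1} = \frac{-2 + 6}{1} = 1 \cdot 4 = 4$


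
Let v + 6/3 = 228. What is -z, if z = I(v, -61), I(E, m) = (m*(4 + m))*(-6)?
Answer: 20862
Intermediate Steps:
v = 226 (v = -2 + 228 = 226)
I(E, m) = -6*m*(4 + m)
z = -20862 (z = -6*(-61)*(4 - 61) = -6*(-61)*(-57) = -20862)
-z = -1*(-20862) = 20862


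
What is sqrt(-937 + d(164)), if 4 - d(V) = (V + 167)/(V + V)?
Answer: I*sqrt(25121110)/164 ≈ 30.562*I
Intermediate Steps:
d(V) = 4 - (167 + V)/(2*V) (d(V) = 4 - (V + 167)/(V + V) = 4 - (167 + V)/(2*V))
sqrt(-937 + d(164)) = sqrt(-937 + (1/2)*(-167 + 7*164)/164) = sqrt(-937 + (1/2)*(1/164)*(-167 + 1148)) = sqrt(-937 + (1/2)*(1/164)*981) = sqrt(-937 + 981/328) = sqrt(-306355/328) = I*sqrt(25121110)/164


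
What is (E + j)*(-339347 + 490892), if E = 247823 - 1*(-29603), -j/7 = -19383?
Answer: 62604300315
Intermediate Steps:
j = 135681 (j = -7*(-19383) = 135681)
E = 277426 (E = 247823 + 29603 = 277426)
(E + j)*(-339347 + 490892) = (277426 + 135681)*(-339347 + 490892) = 413107*151545 = 62604300315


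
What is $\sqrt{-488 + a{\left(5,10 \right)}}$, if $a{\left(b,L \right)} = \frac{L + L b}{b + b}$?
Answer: $i \sqrt{482} \approx 21.954 i$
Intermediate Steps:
$a{\left(b,L \right)} = \frac{L + L b}{2 b}$
$\sqrt{-488 + a{\left(5,10 \right)}} = \sqrt{-488 + \frac{1}{2} \cdot 10 \cdot \frac{1}{5} \left(1 + 5\right)} = \sqrt{-488 + \frac{1}{2} \cdot 10 \cdot \frac{1}{5} \cdot 6} = \sqrt{-488 + 6} = \sqrt{-482} = i \sqrt{482}$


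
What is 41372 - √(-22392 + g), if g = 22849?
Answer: 41372 - √457 ≈ 41351.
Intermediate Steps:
41372 - √(-22392 + g) = 41372 - √(-22392 + 22849) = 41372 - √457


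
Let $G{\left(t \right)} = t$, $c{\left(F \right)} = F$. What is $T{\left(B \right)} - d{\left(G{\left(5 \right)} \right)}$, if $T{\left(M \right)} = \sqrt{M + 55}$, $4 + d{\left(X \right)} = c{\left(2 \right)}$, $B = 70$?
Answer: $2 + 5 \sqrt{5} \approx 13.18$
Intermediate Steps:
$d{\left(X \right)} = -2$ ($d{\left(X \right)} = -4 + 2 = -2$)
$T{\left(M \right)} = \sqrt{55 + M}$
$T{\left(B \right)} - d{\left(G{\left(5 \right)} \right)} = \sqrt{55 + 70} - -2 = \sqrt{125} + 2 = 5 \sqrt{5} + 2 = 2 + 5 \sqrt{5}$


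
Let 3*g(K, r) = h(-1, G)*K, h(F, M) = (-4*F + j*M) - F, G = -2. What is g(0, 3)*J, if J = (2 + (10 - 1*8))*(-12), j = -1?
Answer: 0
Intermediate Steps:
h(F, M) = -M - 5*F (h(F, M) = (-4*F - M) - F = (-M - 4*F) - F = -M - 5*F)
J = -48 (J = (2 + (10 - 8))*(-12) = (2 + 2)*(-12) = 4*(-12) = -48)
g(K, r) = 7*K/3 (g(K, r) = ((-1*(-2) - 5*(-1))*K)/3 = ((2 + 5)*K)/3 = (7*K)/3 = 7*K/3)
g(0, 3)*J = ((7/3)*0)*(-48) = 0*(-48) = 0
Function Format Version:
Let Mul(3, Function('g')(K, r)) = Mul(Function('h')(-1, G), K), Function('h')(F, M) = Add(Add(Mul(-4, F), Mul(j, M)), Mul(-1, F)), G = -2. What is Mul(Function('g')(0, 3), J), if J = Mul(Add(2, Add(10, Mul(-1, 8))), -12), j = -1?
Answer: 0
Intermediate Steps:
Function('h')(F, M) = Add(Mul(-1, M), Mul(-5, F)) (Function('h')(F, M) = Add(Add(Mul(-4, F), Mul(-1, M)), Mul(-1, F)) = Add(Add(Mul(-1, M), Mul(-4, F)), Mul(-1, F)) = Add(Mul(-1, M), Mul(-5, F)))
J = -48 (J = Mul(Add(2, Add(10, -8)), -12) = Mul(Add(2, 2), -12) = Mul(4, -12) = -48)
Function('g')(K, r) = Mul(Rational(7, 3), K) (Function('g')(K, r) = Mul(Rational(1, 3), Mul(Add(Mul(-1, -2), Mul(-5, -1)), K)) = Mul(Rational(1, 3), Mul(Add(2, 5), K)) = Mul(Rational(1, 3), Mul(7, K)) = Mul(Rational(7, 3), K))
Mul(Function('g')(0, 3), J) = Mul(Mul(Rational(7, 3), 0), -48) = Mul(0, -48) = 0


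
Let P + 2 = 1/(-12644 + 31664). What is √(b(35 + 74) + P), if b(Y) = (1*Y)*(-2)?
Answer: I*√19896817245/9510 ≈ 14.832*I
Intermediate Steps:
b(Y) = -2*Y (b(Y) = Y*(-2) = -2*Y)
P = -38039/19020 (P = -2 + 1/(-12644 + 31664) = -2 + 1/19020 = -38039/19020 ≈ -1.9999)
√(b(35 + 74) + P) = √(-2*(35 + 74) - 38039/19020) = √(-2*109 - 38039/19020) = √(-218 - 38039/19020) = √(-4184399/19020) = I*√19896817245/9510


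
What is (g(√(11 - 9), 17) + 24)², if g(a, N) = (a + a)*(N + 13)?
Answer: 7776 + 2880*√2 ≈ 11849.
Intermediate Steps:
g(a, N) = 2*a*(13 + N) (g(a, N) = (2*a)*(13 + N) = 2*a*(13 + N))
(g(√(11 - 9), 17) + 24)² = (2*√(11 - 9)*(13 + 17) + 24)² = (2*√2*30 + 24)² = (60*√2 + 24)² = (24 + 60*√2)²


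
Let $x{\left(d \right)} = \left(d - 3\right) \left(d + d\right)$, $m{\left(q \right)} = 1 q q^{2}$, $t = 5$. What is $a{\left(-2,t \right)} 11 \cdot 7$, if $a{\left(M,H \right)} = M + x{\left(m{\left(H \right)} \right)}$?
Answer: $2348346$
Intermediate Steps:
$m{\left(q \right)} = q^{3}$ ($m{\left(q \right)} = q q^{2} = q^{3}$)
$x{\left(d \right)} = 2 d \left(-3 + d\right)$ ($x{\left(d \right)} = \left(-3 + d\right) 2 d = 2 d \left(-3 + d\right)$)
$a{\left(M,H \right)} = M + 2 H^{3} \left(-3 + H^{3}\right)$
$a{\left(-2,t \right)} 11 \cdot 7 = \left(-2 + 2 \cdot 5^{3} \left(-3 + 5^{3}\right)\right) 11 \cdot 7 = \left(-2 + 2 \cdot 125 \left(-3 + 125\right)\right) 11 \cdot 7 = \left(-2 + 2 \cdot 125 \cdot 122\right) 11 \cdot 7 = \left(-2 + 30500\right) 11 \cdot 7 = 30498 \cdot 11 \cdot 7 = 335478 \cdot 7 = 2348346$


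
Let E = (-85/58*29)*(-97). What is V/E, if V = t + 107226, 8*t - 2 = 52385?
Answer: 182039/6596 ≈ 27.598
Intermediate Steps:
t = 52387/8 (t = ¼ + (⅛)*52385 = ¼ + 52385/8 = 52387/8 ≈ 6548.4)
V = 910195/8 (V = 52387/8 + 107226 = 910195/8 ≈ 1.1377e+5)
E = 8245/2 (E = (-85*1/58*29)*(-97) = -85/58*29*(-97) = -85/2*(-97) = 8245/2 ≈ 4122.5)
V/E = 910195/(8*(8245/2)) = (910195/8)*(2/8245) = 182039/6596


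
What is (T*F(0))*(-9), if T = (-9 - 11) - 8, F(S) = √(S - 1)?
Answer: 252*I ≈ 252.0*I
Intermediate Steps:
F(S) = √(-1 + S)
T = -28 (T = -20 - 8 = -28)
(T*F(0))*(-9) = -28*√(-1 + 0)*(-9) = -28*I*(-9) = 252*I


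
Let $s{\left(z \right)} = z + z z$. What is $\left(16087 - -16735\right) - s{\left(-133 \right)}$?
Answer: $15266$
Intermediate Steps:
$s{\left(z \right)} = z + z^{2}$
$\left(16087 - -16735\right) - s{\left(-133 \right)} = \left(16087 - -16735\right) - - 133 \left(1 - 133\right) = \left(16087 + 16735\right) - \left(-133\right) \left(-132\right) = 32822 - 17556 = 15266$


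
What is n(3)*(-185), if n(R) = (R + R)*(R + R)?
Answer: -6660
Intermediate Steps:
n(R) = 4*R² (n(R) = (2*R)*(2*R) = 4*R²)
n(3)*(-185) = (4*3²)*(-185) = (4*9)*(-185) = 36*(-185) = -6660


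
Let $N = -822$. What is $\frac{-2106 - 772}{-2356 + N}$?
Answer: $\frac{1439}{1589} \approx 0.9056$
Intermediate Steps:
$\frac{-2106 - 772}{-2356 + N} = \frac{-2106 - 772}{-2356 - 822} = - \frac{2878}{-3178} = \left(-2878\right) \left(- \frac{1}{3178}\right) = \frac{1439}{1589}$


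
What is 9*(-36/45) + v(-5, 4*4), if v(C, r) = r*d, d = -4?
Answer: -356/5 ≈ -71.200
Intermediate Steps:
v(C, r) = -4*r (v(C, r) = r*(-4) = -4*r)
9*(-36/45) + v(-5, 4*4) = 9*(-36/45) - 16*4 = 9*(-36*1/45) - 4*16 = 9*(-⅘) - 64 = -36/5 - 64 = -356/5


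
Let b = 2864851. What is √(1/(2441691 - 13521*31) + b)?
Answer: √2929788614574083535/1011270 ≈ 1692.6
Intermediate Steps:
√(1/(2441691 - 13521*31) + b) = √(1/(2441691 - 13521*31) + 2864851) = √(1/(2441691 - 419151) + 2864851) = √(1/2022540 + 2864851) = √(5794275741541/2022540) = √2929788614574083535/1011270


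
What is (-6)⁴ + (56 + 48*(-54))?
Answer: -1240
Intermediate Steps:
(-6)⁴ + (56 + 48*(-54)) = 1296 + (56 - 2592) = 1296 - 2536 = -1240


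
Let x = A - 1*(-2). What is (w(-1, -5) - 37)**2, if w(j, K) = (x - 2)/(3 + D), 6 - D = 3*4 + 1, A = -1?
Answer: 21609/16 ≈ 1350.6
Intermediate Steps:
x = 1 (x = -1 - 1*(-2) = -1 + 2 = 1)
D = -7 (D = 6 - (3*4 + 1) = 6 - (12 + 1) = 6 - 1*13 = 6 - 13 = -7)
w(j, K) = 1/4 (w(j, K) = (1 - 2)/(3 - 7) = -1/(-4) = -1*(-1/4) = 1/4)
(w(-1, -5) - 37)**2 = (1/4 - 37)**2 = (-147/4)**2 = 21609/16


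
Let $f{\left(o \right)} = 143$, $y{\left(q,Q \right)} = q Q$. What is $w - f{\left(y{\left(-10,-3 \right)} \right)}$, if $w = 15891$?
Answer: $15748$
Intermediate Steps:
$y{\left(q,Q \right)} = Q q$
$w - f{\left(y{\left(-10,-3 \right)} \right)} = 15891 - 143 = 15748$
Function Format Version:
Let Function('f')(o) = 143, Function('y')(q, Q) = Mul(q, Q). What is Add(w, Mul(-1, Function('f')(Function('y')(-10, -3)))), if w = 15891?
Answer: 15748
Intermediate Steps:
Function('y')(q, Q) = Mul(Q, q)
Add(w, Mul(-1, Function('f')(Function('y')(-10, -3)))) = Add(15891, Mul(-1, 143)) = Add(15891, -143) = 15748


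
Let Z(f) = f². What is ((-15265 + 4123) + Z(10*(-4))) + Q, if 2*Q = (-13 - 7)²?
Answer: -9342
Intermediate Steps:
Q = 200 (Q = (-13 - 7)²/2 = (½)*(-20)² = (½)*400 = 200)
((-15265 + 4123) + Z(10*(-4))) + Q = ((-15265 + 4123) + (10*(-4))²) + 200 = (-11142 + (-40)²) + 200 = (-11142 + 1600) + 200 = -9542 + 200 = -9342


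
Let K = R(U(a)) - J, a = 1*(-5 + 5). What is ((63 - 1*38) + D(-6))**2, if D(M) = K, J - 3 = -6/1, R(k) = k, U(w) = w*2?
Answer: 784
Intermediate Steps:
a = 0 (a = 1*0 = 0)
U(w) = 2*w
J = -3 (J = 3 - 6/1 = 3 - 6*1 = 3 - 6 = -3)
K = 3 (K = 2*0 - 1*(-3) = 0 + 3 = 3)
D(M) = 3
((63 - 1*38) + D(-6))**2 = ((63 - 1*38) + 3)**2 = ((63 - 38) + 3)**2 = (25 + 3)**2 = 28**2 = 784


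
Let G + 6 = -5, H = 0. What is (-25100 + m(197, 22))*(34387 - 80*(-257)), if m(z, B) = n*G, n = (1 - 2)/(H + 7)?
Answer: -9653583483/7 ≈ -1.3791e+9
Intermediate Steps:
G = -11 (G = -6 - 5 = -11)
n = -1/7 (n = (1 - 2)/(0 + 7) = -1/7 ≈ -0.14286)
m(z, B) = 11/7 (m(z, B) = -1/7*(-11) = 11/7)
(-25100 + m(197, 22))*(34387 - 80*(-257)) = (-25100 + 11/7)*(34387 - 80*(-257)) = -175689*(34387 + 20560)/7 = -175689/7*54947 = -9653583483/7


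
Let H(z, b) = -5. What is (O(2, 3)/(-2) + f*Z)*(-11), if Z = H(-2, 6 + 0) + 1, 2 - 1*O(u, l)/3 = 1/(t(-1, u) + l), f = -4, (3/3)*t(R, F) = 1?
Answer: -1177/8 ≈ -147.13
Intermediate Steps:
t(R, F) = 1
O(u, l) = 6 - 3/(1 + l)
Z = -4 (Z = -5 + 1 = -4)
(O(2, 3)/(-2) + f*Z)*(-11) = ((3*(1 + 2*3)/(1 + 3))/(-2) - 4*(-4))*(-11) = ((3*(1 + 6)/4)*(-½) + 16)*(-11) = ((3*(¼)*7)*(-½) + 16)*(-11) = ((21/4)*(-½) + 16)*(-11) = (-21/8 + 16)*(-11) = (107/8)*(-11) = -1177/8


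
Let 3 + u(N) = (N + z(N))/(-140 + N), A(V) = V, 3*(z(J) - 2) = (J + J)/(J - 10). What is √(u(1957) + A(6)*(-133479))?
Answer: 2*I*√4736868527521493/153813 ≈ 894.92*I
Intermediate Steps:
z(J) = 2 + 2*J/(3*(-10 + J)) (z(J) = 2 + ((J + J)/(J - 10))/3 = 2 + ((2*J)/(-10 + J))/3 = 2 + (2*J/(-10 + J))/3 = 2 + 2*J/(3*(-10 + J)))
u(N) = -3 + (N + 4*(-15 + 2*N)/(3*(-10 + N)))/(-140 + N)
√(u(1957) + A(6)*(-133479)) = √(2*(-6330 - 3*1957² + 664*1957)/(3*(1400 + 1957² - 150*1957)) + 6*(-133479)) = √(2*(-6330 - 3*3829849 + 1299448)/(3*(1400 + 3829849 - 293550)) - 800874) = √((⅔)*(-6330 - 11489547 + 1299448)/3537699 - 800874) = √((⅔)*(1/3537699)*(-10196429) - 800874) = √(-886646/461439 - 800874) = √(-369555384332/461439) = 2*I*√4736868527521493/153813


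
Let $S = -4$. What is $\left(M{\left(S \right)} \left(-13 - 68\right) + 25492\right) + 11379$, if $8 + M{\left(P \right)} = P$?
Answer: $37843$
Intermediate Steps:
$M{\left(P \right)} = -8 + P$
$\left(M{\left(S \right)} \left(-13 - 68\right) + 25492\right) + 11379 = \left(\left(-8 - 4\right) \left(-13 - 68\right) + 25492\right) + 11379 = \left(\left(-12\right) \left(-81\right) + 25492\right) + 11379 = \left(972 + 25492\right) + 11379 = 26464 + 11379 = 37843$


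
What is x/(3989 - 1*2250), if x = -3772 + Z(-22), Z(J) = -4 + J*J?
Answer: -3292/1739 ≈ -1.8930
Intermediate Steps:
Z(J) = -4 + J**2
x = -3292 (x = -3772 + (-4 + (-22)**2) = -3772 + (-4 + 484) = -3772 + 480 = -3292)
x/(3989 - 1*2250) = -3292/(3989 - 1*2250) = -3292/(3989 - 2250) = -3292/1739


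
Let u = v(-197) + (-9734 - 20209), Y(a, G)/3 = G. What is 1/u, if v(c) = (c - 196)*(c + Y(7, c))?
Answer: 1/279741 ≈ 3.5747e-6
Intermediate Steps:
Y(a, G) = 3*G
v(c) = 4*c*(-196 + c) (v(c) = (c - 196)*(c + 3*c) = (-196 + c)*(4*c) = 4*c*(-196 + c))
u = 279741 (u = 4*(-197)*(-196 - 197) + (-9734 - 20209) = 4*(-197)*(-393) - 29943 = 309684 - 29943 = 279741)
1/u = 1/279741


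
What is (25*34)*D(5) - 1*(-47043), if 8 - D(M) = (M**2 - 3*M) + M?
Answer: 41093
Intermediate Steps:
D(M) = 8 - M**2 + 2*M (D(M) = 8 - ((M**2 - 3*M) + M) = 8 - (M**2 - 2*M) = 8 + (-M**2 + 2*M) = 8 - M**2 + 2*M)
(25*34)*D(5) - 1*(-47043) = (25*34)*(8 - 1*5**2 + 2*5) - 1*(-47043) = 850*(8 - 1*25 + 10) + 47043 = 850*(8 - 25 + 10) + 47043 = 850*(-7) + 47043 = -5950 + 47043 = 41093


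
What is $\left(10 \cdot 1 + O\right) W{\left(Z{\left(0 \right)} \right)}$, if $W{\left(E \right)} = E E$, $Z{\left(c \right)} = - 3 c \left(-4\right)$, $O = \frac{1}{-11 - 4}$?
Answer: $0$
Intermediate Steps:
$O = - \frac{1}{15}$ ($O = \frac{1}{-15} = - \frac{1}{15} \approx -0.066667$)
$Z{\left(c \right)} = 12 c$
$W{\left(E \right)} = E^{2}$
$\left(10 \cdot 1 + O\right) W{\left(Z{\left(0 \right)} \right)} = \left(10 \cdot 1 - \frac{1}{15}\right) \left(12 \cdot 0\right)^{2} = \left(10 - \frac{1}{15}\right) 0^{2} = \frac{149}{15} \cdot 0 = 0$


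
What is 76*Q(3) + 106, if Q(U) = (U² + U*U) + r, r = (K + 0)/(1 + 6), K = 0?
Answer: 1474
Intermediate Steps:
r = 0 (r = (0 + 0)/(1 + 6) = 0/7 = 0*(⅐) = 0)
Q(U) = 2*U² (Q(U) = (U² + U*U) + 0 = (U² + U²) + 0 = 2*U² + 0 = 2*U²)
76*Q(3) + 106 = 76*(2*3²) + 106 = 76*(2*9) + 106 = 76*18 + 106 = 1368 + 106 = 1474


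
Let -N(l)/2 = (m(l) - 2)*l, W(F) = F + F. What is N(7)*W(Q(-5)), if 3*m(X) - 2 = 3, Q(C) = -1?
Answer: -28/3 ≈ -9.3333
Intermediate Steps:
m(X) = 5/3 (m(X) = ⅔ + (⅓)*3 = ⅔ + 1 = 5/3)
W(F) = 2*F
N(l) = 2*l/3 (N(l) = -2*(5/3 - 2)*l = -(-2)*l/3 = 2*l/3)
N(7)*W(Q(-5)) = ((⅔)*7)*(2*(-1)) = (14/3)*(-2) = -28/3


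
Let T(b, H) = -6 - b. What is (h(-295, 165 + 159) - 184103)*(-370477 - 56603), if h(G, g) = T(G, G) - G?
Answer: 78377294520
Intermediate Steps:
h(G, g) = -6 - 2*G (h(G, g) = (-6 - G) - G = -6 - 2*G)
(h(-295, 165 + 159) - 184103)*(-370477 - 56603) = ((-6 - 2*(-295)) - 184103)*(-370477 - 56603) = ((-6 + 590) - 184103)*(-427080) = (584 - 184103)*(-427080) = -183519*(-427080) = 78377294520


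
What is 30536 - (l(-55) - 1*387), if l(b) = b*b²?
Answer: 197298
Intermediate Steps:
l(b) = b³
30536 - (l(-55) - 1*387) = 30536 - ((-55)³ - 1*387) = 30536 - (-166375 - 387) = 30536 - 1*(-166762) = 30536 + 166762 = 197298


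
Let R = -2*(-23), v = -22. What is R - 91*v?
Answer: 2048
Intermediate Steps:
R = 46
R - 91*v = 46 - 91*(-22) = 46 + 2002 = 2048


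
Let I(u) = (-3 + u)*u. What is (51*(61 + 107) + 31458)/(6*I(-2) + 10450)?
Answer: 20013/5255 ≈ 3.8084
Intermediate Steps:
I(u) = u*(-3 + u)
(51*(61 + 107) + 31458)/(6*I(-2) + 10450) = (51*(61 + 107) + 31458)/(6*(-2*(-3 - 2)) + 10450) = (51*168 + 31458)/(6*(-2*(-5)) + 10450) = (8568 + 31458)/(6*10 + 10450) = 40026/(60 + 10450) = 40026/10510 = 40026*(1/10510) = 20013/5255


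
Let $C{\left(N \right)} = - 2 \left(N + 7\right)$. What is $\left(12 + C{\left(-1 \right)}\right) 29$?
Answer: $0$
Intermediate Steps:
$C{\left(N \right)} = -14 - 2 N$ ($C{\left(N \right)} = - 2 \left(7 + N\right) = -14 - 2 N$)
$\left(12 + C{\left(-1 \right)}\right) 29 = \left(12 - 12\right) 29 = 0 \cdot 29 = 0$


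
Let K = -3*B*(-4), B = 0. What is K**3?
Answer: 0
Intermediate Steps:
K = 0 (K = -3*0*(-4) = 0*(-4) = 0)
K**3 = 0**3 = 0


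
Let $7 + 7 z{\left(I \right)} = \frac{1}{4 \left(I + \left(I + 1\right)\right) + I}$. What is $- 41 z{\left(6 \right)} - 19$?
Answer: $\frac{8891}{406} \approx 21.899$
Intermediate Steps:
$z{\left(I \right)} = -1 + \frac{1}{7 \left(4 + 9 I\right)}$ ($z{\left(I \right)} = -1 + \frac{1}{7 \left(4 \left(I + \left(I + 1\right)\right) + I\right)} = -1 + \frac{1}{7 \left(4 \left(I + \left(1 + I\right)\right) + I\right)} = -1 + \frac{1}{7 \left(4 \left(1 + 2 I\right) + I\right)} = -1 + \frac{1}{7 \left(\left(4 + 8 I\right) + I\right)} = -1 + \frac{1}{7 \left(4 + 9 I\right)}$)
$- 41 z{\left(6 \right)} - 19 = - 41 \frac{9 \left(-3 - 42\right)}{7 \left(4 + 9 \cdot 6\right)} - 19 = - 41 \frac{9 \left(-3 - 42\right)}{7 \left(4 + 54\right)} - 19 = - 41 \cdot \frac{9}{7} \cdot \frac{1}{58} \left(-45\right) - 19 = \left(-41\right) \left(- \frac{405}{406}\right) - 19 = \frac{16605}{406} - 19 = \frac{8891}{406}$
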